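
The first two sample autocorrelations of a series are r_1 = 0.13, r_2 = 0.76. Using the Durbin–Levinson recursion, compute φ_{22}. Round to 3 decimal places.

φ_{22} = (r_2 − r_1²) / (1 − r_1²)
r_1² = (0.13)² = 0.0169
Numerator = 0.76 − 0.0169 = 0.7431; denominator = 1 − 0.0169 = 0.9831
φ_{22} = 0.7431 / 0.9831 = 0.756

0.756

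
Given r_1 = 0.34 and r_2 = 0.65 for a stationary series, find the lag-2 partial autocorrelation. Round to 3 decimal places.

0.604

φ_{22} = (r_2 − r_1²) / (1 − r_1²)
r_1² = (0.34)² = 0.1156
Numerator = 0.65 − 0.1156 = 0.5344; denominator = 1 − 0.1156 = 0.8844
φ_{22} = 0.5344 / 0.8844 = 0.604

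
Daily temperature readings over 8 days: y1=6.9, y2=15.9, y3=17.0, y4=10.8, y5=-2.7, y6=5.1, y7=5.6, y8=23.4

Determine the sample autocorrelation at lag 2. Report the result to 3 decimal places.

Mean ȳ = (6.9 + 15.9 + 17.0 + 10.8 − 2.7 + 5.1 + 5.6 + 23.4)/8 = 10.2500
Numerator Σ_{t=1}^{6}(y_t−ȳ)(y_{t+2}−ȳ) = -117.2550
Denominator Σ(y_t−ȳ)² = 477.7800
r_2 = -117.2550 / 477.7800 = -0.245

-0.245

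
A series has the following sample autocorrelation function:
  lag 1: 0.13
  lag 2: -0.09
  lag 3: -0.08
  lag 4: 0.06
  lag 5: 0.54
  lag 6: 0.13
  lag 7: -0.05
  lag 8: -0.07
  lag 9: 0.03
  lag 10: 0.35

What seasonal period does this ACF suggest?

5

The largest autocorrelation is r_5 = 0.54, with a weaker echo at lag 10 (0.35); the remaining lags stay at or below 0.13.
The dominant spike at lag 5 indicates a seasonal period of 5.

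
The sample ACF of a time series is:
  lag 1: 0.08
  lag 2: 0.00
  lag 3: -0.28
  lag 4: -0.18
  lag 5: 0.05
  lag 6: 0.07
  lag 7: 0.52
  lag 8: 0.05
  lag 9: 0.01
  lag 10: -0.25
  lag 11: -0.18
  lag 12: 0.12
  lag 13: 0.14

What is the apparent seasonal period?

The largest autocorrelation is r_7 = 0.52; the remaining lags stay at or below 0.14.
The dominant spike at lag 7 indicates a seasonal period of 7.

7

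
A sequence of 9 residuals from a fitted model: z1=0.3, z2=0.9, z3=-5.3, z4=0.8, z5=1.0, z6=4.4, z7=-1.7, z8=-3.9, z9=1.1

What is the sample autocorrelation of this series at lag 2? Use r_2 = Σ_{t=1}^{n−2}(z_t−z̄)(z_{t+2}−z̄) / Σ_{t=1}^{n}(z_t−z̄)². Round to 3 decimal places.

Mean z̄ = (0.3 + 0.9 − 5.3 + 0.8 + 1.0 + 4.4 − 1.7 − 3.9 + 1.1)/9 = -0.2667
Σ(z_t−z̄)(z_{t+2}−z̄) = (-2.8522) + (1.2444) + (-6.3756) + (4.9778) + (-1.8156) + (-16.9556) + (-1.9589) = -23.7356
Denominator Σ(z_t−z̄)² = 68.6600
r_2 = -23.7356 / 68.6600 = -0.346

-0.346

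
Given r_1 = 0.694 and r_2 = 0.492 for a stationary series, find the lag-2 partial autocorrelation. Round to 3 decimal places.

φ_{22} = (r_2 − r_1²) / (1 − r_1²)
r_1² = (0.694)² = 0.481636
Numerator = 0.492 − 0.4816 = 0.0104; denominator = 1 − 0.4816 = 0.5184
φ_{22} = 0.0104 / 0.5184 = 0.020

0.020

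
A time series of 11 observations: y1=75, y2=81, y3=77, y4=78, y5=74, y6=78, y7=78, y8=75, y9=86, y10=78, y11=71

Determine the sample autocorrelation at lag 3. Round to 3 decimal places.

0.100

Mean ȳ = (75 + 81 + 77 + 78 + 74 + 78 + 78 + 75 + 86 + 78 + 71)/11 = 77.3636
Numerator Σ_{t=1}^{8}(y_t−ȳ)(y_{t+3}−ȳ) = 15.3306
Denominator Σ(y_t−ȳ)² = 152.5455
r_3 = 15.3306 / 152.5455 = 0.100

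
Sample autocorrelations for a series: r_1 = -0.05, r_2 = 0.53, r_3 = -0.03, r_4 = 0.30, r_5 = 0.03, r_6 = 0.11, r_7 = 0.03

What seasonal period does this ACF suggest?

2

The largest autocorrelation is r_2 = 0.53, with a weaker echo at lag 4 (0.30); the remaining lags stay at or below 0.11.
The dominant spike at lag 2 indicates a seasonal period of 2.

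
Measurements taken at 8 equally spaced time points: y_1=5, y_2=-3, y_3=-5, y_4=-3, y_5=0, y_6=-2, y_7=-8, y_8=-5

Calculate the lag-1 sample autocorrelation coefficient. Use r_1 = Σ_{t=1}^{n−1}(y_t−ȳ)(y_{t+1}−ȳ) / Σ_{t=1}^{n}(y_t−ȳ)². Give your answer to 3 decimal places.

0.085

Mean ȳ = (5 − 3 − 5 − 3 + 0 − 2 − 8 − 5)/8 = -2.6250
Numerator Σ_{t=1}^{7}(y_t−ȳ)(y_{t+1}−ȳ) = 8.9844
Denominator Σ(y_t−ȳ)² = 105.8750
r_1 = 8.9844 / 105.8750 = 0.085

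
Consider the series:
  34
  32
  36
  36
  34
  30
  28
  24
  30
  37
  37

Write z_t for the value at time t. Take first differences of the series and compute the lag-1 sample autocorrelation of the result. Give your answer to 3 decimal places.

0.225

First differences Δz: -2, 4, 0, -2, -4, -2, -4, 6, 7, 0
Mean of differences = 0.3000
Numerator Σ(Δz_t−Δz̄)(Δz_{t+1}−Δz̄) = 32.4100
Denominator Σ(Δz_t−Δz̄)² = 144.1000
r_1(Δz) = 32.4100 / 144.1000 = 0.225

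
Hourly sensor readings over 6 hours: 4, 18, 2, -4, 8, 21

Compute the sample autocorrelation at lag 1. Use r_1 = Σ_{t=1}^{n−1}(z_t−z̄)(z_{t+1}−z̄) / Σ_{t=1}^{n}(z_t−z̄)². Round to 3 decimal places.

-0.057

Mean z̄ = (4 + 18 + 2 − 4 + 8 + 21)/6 = 8.1667
Deviations from mean: -4.1667, 9.8333, -6.1667, -12.1667, -0.1667, 12.8333
Numerator Σ_{t=1}^{5}(z_t−z̄)(z_{t+1}−z̄) = -26.6944
Denominator Σ(z_t−z̄)² = 464.8333
r_1 = -26.6944 / 464.8333 = -0.057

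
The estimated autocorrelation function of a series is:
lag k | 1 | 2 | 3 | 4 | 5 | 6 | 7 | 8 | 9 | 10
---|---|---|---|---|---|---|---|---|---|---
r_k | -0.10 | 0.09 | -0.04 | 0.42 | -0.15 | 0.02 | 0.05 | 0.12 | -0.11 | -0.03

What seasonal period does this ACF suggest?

The largest autocorrelation is r_4 = 0.42; the remaining lags stay at or below 0.12.
The dominant spike at lag 4 indicates a seasonal period of 4.

4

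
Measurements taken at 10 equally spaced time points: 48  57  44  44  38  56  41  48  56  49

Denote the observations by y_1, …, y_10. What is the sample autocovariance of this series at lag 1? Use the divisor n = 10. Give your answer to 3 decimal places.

-10.801

Mean ȳ = (48 + 57 + 44 + 44 + 38 + 56 + 41 + 48 + 56 + 49)/10 = 48.1000
Σ_{t=1}^{9}(y_t−ȳ)(y_{t+1}−ȳ) = -108.0100
γ_1 = -108.0100 / 10 = -10.801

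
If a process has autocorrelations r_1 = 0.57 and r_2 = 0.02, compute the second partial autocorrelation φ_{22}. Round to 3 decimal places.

-0.452

φ_{22} = (r_2 − r_1²) / (1 − r_1²)
r_1² = (0.57)² = 0.3249
Numerator = 0.02 − 0.3249 = -0.3049; denominator = 1 − 0.3249 = 0.6751
φ_{22} = -0.3049 / 0.6751 = -0.452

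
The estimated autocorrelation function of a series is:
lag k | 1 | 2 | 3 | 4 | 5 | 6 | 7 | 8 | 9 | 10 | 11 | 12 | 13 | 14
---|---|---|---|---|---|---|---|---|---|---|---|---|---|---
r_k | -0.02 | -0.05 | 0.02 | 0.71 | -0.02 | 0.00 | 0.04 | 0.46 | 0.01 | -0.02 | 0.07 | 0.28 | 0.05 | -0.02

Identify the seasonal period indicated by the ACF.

4

The largest autocorrelation is r_4 = 0.71, with weaker echoes at lags 8 (0.46) and 12 (0.28); the remaining lags stay at or below 0.07.
The dominant spike at lag 4 indicates a seasonal period of 4.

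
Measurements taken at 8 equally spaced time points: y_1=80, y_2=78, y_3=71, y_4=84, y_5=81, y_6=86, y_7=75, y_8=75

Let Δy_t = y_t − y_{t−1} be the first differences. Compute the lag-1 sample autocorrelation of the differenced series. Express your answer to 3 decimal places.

First differences Δy: -2, -7, 13, -3, 5, -11, 0
Mean of differences = -0.7143
Numerator Σ(Δy_t−Δȳ)(Δy_{t+1}−Δȳ) = -188.6531
Denominator Σ(Δy_t−Δȳ)² = 373.4286
r_1(Δy) = -188.6531 / 373.4286 = -0.505

-0.505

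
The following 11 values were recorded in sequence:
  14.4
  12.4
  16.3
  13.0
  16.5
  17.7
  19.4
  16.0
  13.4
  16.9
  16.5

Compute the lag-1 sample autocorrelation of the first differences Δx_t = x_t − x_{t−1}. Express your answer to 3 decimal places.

First differences Δx: -2.0, 3.9, -3.3, 3.5, 1.2, 1.7, -3.4, -2.6, 3.5, -0.4
Mean of differences = 0.2100
Numerator Σ(Δx_t−Δx̄)(Δx_{t+1}−Δx̄) = -34.4091
Denominator Σ(Δx_t−Δx̄)² = 76.9690
r_1(Δx) = -34.4091 / 76.9690 = -0.447

-0.447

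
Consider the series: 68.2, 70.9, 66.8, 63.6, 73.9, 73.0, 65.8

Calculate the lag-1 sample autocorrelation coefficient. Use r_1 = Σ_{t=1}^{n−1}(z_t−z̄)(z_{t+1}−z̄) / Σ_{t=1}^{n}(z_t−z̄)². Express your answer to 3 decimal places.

-0.148

Mean z̄ = (68.2 + 70.9 + 66.8 + 63.6 + 73.9 + 73.0 + 65.8)/7 = 68.8857
Deviations from mean: -0.6857, 2.0143, -2.0857, -5.2857, 5.0143, 4.1143, -3.0857
Σ(z_t−z̄)(z_{t+1}−z̄) = (-1.3812) + (-4.2012) + (11.0245) + (-26.5041) + (20.6302) + (-12.6955) = -13.1273
Denominator Σ(z_t−z̄)² = 88.4086
r_1 = -13.1273 / 88.4086 = -0.148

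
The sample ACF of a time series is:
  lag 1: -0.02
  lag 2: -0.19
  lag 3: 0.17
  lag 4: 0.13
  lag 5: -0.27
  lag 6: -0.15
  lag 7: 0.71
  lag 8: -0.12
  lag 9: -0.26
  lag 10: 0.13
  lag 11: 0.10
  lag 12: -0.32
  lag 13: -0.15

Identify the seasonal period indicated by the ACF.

7

The largest autocorrelation is r_7 = 0.71; the remaining lags stay at or below 0.17.
The dominant spike at lag 7 indicates a seasonal period of 7.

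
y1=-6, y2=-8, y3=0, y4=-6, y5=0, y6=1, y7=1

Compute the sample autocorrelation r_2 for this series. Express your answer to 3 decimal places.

0.146

Mean ȳ = (-6 − 8 + 0 − 6 + 0 + 1 + 1)/7 = -2.5714
Deviations from mean: -3.4286, -5.4286, 2.5714, -3.4286, 2.5714, 3.5714, 3.5714
Σ(y_t−ȳ)(y_{t+2}−ȳ) = (-8.8163) + (18.6122) + (6.6122) + (-12.2449) + (9.1837) = 13.3469
Denominator Σ(y_t−ȳ)² = 91.7143
r_2 = 13.3469 / 91.7143 = 0.146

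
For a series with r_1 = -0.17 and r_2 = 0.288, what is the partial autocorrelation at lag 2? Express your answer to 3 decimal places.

0.267

φ_{22} = (r_2 − r_1²) / (1 − r_1²)
r_1² = (-0.17)² = 0.0289
Numerator = 0.288 − 0.0289 = 0.2591; denominator = 1 − 0.0289 = 0.9711
φ_{22} = 0.2591 / 0.9711 = 0.267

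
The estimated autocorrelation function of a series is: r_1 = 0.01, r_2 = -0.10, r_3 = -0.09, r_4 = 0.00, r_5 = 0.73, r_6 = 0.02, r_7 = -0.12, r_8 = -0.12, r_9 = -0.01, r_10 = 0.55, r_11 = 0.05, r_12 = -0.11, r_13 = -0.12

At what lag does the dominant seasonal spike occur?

The largest autocorrelation is r_5 = 0.73, with a weaker echo at lag 10 (0.55); the remaining lags stay at or below 0.05.
The dominant spike at lag 5 indicates a seasonal period of 5.

5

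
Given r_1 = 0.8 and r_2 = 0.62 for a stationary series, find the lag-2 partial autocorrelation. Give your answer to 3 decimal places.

φ_{22} = (r_2 − r_1²) / (1 − r_1²)
r_1² = (0.8)² = 0.64
Numerator = 0.62 − 0.6400 = -0.0200; denominator = 1 − 0.6400 = 0.3600
φ_{22} = -0.0200 / 0.3600 = -0.056

-0.056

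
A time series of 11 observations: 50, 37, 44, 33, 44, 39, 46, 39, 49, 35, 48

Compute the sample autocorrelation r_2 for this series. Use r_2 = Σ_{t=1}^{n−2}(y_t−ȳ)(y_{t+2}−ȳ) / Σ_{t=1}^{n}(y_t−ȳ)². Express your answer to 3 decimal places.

Mean ȳ = (50 + 37 + 44 + 33 + 44 + 39 + 46 + 39 + 49 + 35 + 48)/11 = 42.1818
Numerator Σ_{t=1}^{9}(y_t−ȳ)(y_{t+2}−ȳ) = 199.9339
Denominator Σ(y_t−ȳ)² = 345.6364
r_2 = 199.9339 / 345.6364 = 0.578

0.578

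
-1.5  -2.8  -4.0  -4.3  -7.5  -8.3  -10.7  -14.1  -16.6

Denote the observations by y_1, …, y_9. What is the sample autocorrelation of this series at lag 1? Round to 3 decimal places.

0.643

Mean ȳ = (-1.5 − 2.8 − 4.0 − 4.3 − 7.5 − 8.3 − 10.7 − 14.1 − 16.6)/9 = -7.7556
Numerator Σ_{t=1}^{8}(y_t−ȳ)(y_{t+1}−ȳ) = 139.7291
Denominator Σ(y_t−ȳ)² = 217.2422
r_1 = 139.7291 / 217.2422 = 0.643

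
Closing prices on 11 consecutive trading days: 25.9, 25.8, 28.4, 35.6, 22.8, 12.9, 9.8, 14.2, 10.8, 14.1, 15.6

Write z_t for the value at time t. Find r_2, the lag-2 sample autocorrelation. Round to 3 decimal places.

0.324

Mean z̄ = (25.9 + 25.8 + 28.4 + 35.6 + 22.8 + 12.9 + 9.8 + 14.2 + 10.8 + 14.1 + 15.6)/11 = 19.6273
Numerator Σ_{t=1}^{9}(z_t−z̄)(z_{t+2}−z̄) = 231.6321
Denominator Σ(z_t−z̄)² = 715.5818
r_2 = 231.6321 / 715.5818 = 0.324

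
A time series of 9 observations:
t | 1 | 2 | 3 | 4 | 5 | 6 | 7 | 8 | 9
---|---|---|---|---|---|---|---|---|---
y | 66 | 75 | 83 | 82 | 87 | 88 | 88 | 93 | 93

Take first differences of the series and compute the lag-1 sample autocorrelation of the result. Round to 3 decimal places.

-0.077

First differences Δy: 9, 8, -1, 5, 1, 0, 5, 0
Mean of differences = 3.3750
Numerator Σ(Δy_t−Δȳ)(Δy_{t+1}−Δȳ) = -8.1406
Denominator Σ(Δy_t−Δȳ)² = 105.8750
r_1(Δy) = -8.1406 / 105.8750 = -0.077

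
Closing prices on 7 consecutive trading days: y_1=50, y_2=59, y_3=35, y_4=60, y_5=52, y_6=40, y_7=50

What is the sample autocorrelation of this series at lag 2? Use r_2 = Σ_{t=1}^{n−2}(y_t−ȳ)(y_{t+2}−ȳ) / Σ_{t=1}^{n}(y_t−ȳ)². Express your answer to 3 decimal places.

Mean ȳ = (50 + 59 + 35 + 60 + 52 + 40 + 50)/7 = 49.4286
Deviations from mean: 0.5714, 9.5714, -14.4286, 10.5714, 2.5714, -9.4286, 0.5714
Numerator Σ_{t=1}^{5}(y_t−ȳ)(y_{t+2}−ȳ) = -42.3673
Denominator Σ(y_t−ȳ)² = 507.7143
r_2 = -42.3673 / 507.7143 = -0.083

-0.083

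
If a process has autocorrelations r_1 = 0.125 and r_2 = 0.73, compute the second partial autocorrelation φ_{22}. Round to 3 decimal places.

φ_{22} = (r_2 − r_1²) / (1 − r_1²)
r_1² = (0.125)² = 0.015625
Numerator = 0.73 − 0.0156 = 0.7144; denominator = 1 − 0.0156 = 0.9844
φ_{22} = 0.7144 / 0.9844 = 0.726

0.726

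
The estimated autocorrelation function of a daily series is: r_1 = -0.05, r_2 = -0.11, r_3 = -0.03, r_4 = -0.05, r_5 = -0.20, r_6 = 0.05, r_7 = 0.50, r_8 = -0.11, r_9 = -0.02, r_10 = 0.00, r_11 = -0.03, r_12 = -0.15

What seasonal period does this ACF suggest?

The largest autocorrelation is r_7 = 0.50; the remaining lags stay at or below 0.05.
The dominant spike at lag 7 indicates a seasonal period of 7.

7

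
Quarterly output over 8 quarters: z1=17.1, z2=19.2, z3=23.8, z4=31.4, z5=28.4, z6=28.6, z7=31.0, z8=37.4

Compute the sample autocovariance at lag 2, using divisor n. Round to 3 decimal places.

Mean z̄ = (17.1 + 19.2 + 23.8 + 31.4 + 28.4 + 28.6 + 31.0 + 37.4)/8 = 27.1125
Σ_{t=1}^{6}(z_t−z̄)(z_{t+2}−z̄) = 21.6622
γ_2 = 21.6622 / 8 = 2.708

2.708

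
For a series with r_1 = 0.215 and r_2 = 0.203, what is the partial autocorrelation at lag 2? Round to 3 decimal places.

φ_{22} = (r_2 − r_1²) / (1 − r_1²)
r_1² = (0.215)² = 0.046225
Numerator = 0.203 − 0.0462 = 0.1568; denominator = 1 − 0.0462 = 0.9538
φ_{22} = 0.1568 / 0.9538 = 0.164

0.164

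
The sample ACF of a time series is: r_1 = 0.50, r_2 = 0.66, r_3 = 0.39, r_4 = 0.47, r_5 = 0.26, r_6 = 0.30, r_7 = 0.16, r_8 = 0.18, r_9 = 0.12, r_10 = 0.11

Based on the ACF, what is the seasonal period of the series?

The largest autocorrelation is r_2 = 0.66; the remaining lags stay at or below 0.50.
The dominant spike at lag 2 indicates a seasonal period of 2.

2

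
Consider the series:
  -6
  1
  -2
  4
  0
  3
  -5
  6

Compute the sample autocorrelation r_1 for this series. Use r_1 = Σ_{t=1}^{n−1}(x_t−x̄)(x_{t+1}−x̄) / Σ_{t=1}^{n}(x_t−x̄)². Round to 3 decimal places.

Mean x̄ = (-6 + 1 − 2 + 4 + 0 + 3 − 5 + 6)/8 = 0.1250
Deviations from mean: -6.1250, 0.8750, -2.1250, 3.8750, -0.1250, 2.8750, -5.1250, 5.8750
Σ(x_t−x̄)(x_{t+1}−x̄) = (-5.3594) + (-1.8594) + (-8.2344) + (-0.4844) + (-0.3594) + (-14.7344) + (-30.1094) = -61.1406
Denominator Σ(x_t−x̄)² = 126.8750
r_1 = -61.1406 / 126.8750 = -0.482

-0.482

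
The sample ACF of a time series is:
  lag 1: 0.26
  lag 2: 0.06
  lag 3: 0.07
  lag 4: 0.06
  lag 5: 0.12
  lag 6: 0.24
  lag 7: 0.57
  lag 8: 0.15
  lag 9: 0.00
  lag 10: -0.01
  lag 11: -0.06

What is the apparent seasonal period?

7

The largest autocorrelation is r_7 = 0.57; the remaining lags stay at or below 0.26. The elevated value at lag 1 (0.26), dropping to 0.06 at lag 2, reflects decaying short-term dependence rather than seasonality.
The dominant spike at lag 7 indicates a seasonal period of 7.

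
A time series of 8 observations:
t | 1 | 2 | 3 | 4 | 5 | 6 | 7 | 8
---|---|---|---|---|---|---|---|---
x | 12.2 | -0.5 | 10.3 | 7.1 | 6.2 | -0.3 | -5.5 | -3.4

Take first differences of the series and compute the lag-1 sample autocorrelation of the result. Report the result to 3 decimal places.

First differences Δx: -12.7, 10.8, -3.2, -0.9, -6.5, -5.2, 2.1
Mean of differences = -2.2286
Numerator Σ(Δx_t−Δx̄)(Δx_{t+1}−Δx̄) = -156.2194
Denominator Σ(Δx_t−Δx̄)² = 327.9143
r_1(Δx) = -156.2194 / 327.9143 = -0.476

-0.476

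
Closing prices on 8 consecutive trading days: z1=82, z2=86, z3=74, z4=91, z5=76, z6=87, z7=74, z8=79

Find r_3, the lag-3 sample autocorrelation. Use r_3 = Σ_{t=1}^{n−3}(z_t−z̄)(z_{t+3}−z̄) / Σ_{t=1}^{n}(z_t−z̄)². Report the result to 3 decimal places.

-0.407

Mean z̄ = (82 + 86 + 74 + 91 + 76 + 87 + 74 + 79)/8 = 81.1250
Numerator Σ_{t=1}^{5}(z_t−z̄)(z_{t+3}−z̄) = -117.6719
Denominator Σ(z_t−z̄)² = 288.8750
r_3 = -117.6719 / 288.8750 = -0.407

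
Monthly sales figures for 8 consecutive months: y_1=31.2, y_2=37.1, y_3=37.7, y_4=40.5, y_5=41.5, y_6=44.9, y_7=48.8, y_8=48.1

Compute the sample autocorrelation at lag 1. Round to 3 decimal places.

0.560

Mean ȳ = (31.2 + 37.1 + 37.7 + 40.5 + 41.5 + 44.9 + 48.8 + 48.1)/8 = 41.2250
Deviations from mean: -10.0250, -4.1250, -3.5250, -0.7250, 0.2750, 3.6750, 7.5750, 6.8750
Numerator Σ_{t=1}^{7}(y_t−ȳ)(y_{t+1}−ȳ) = 139.1769
Denominator Σ(y_t−ȳ)² = 248.6950
r_1 = 139.1769 / 248.6950 = 0.560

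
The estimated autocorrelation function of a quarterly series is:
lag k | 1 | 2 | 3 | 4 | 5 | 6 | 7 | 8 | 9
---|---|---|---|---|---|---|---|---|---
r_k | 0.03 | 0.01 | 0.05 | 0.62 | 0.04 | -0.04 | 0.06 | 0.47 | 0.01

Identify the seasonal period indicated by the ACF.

4

The largest autocorrelation is r_4 = 0.62, with a weaker echo at lag 8 (0.47); the remaining lags stay at or below 0.06.
The dominant spike at lag 4 indicates a seasonal period of 4.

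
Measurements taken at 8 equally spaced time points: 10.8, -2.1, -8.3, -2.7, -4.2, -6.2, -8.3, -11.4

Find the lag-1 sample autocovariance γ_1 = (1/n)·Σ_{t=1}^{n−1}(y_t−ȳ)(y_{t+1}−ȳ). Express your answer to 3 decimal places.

6.928

Mean ȳ = (10.8 − 2.1 − 8.3 − 2.7 − 4.2 − 6.2 − 8.3 − 11.4)/8 = -4.0500
Deviations: 14.8500, 1.9500, -4.2500, 1.3500, -0.1500, -2.1500, -4.2500, -7.3500
Σ_{t=1}^{7}(y_t−ȳ)(y_{t+1}−ȳ) = 55.4275
γ_1 = 55.4275 / 8 = 6.928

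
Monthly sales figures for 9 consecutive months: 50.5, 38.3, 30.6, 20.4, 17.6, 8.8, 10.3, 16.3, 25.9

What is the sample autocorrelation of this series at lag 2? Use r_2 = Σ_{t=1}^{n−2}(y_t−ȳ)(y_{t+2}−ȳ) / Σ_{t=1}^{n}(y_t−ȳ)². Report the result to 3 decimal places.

Mean ȳ = (50.5 + 38.3 + 30.6 + 20.4 + 17.6 + 8.8 + 10.3 + 16.3 + 25.9)/9 = 24.3000
Σ(y_t−ȳ)(y_{t+2}−ȳ) = (165.0600) + (-54.6000) + (-42.2100) + (60.4500) + (93.8000) + (124.0000) + (-22.4000) = 324.1000
Denominator Σ(y_t−ȳ)² = 1485.0400
r_2 = 324.1000 / 1485.0400 = 0.218

0.218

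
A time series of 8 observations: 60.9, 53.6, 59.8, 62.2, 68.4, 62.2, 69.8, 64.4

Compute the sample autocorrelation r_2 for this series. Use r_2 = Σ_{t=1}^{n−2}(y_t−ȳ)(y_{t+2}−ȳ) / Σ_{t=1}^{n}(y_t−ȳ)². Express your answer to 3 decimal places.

0.184

Mean ȳ = (60.9 + 53.6 + 59.8 + 62.2 + 68.4 + 62.2 + 69.8 + 64.4)/8 = 62.6625
Deviations from mean: -1.7625, -9.0625, -2.8625, -0.4625, 5.7375, -0.4625, 7.1375, 1.7375
Σ(y_t−ȳ)(y_{t+2}−ȳ) = (5.0452) + (4.1914) + (-16.4236) + (0.2139) + (40.9514) + (-0.8036) = 33.1747
Denominator Σ(y_t−ȳ)² = 180.7388
r_2 = 33.1747 / 180.7388 = 0.184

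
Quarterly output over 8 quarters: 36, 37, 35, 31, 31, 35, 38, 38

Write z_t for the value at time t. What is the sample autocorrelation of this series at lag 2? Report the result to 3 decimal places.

Mean z̄ = (36 + 37 + 35 + 31 + 31 + 35 + 38 + 38)/8 = 35.1250
Deviations from mean: 0.8750, 1.8750, -0.1250, -4.1250, -4.1250, -0.1250, 2.8750, 2.8750
Σ(z_t−z̄)(z_{t+2}−z̄) = (-0.1094) + (-7.7344) + (0.5156) + (0.5156) + (-11.8594) + (-0.3594) = -19.0313
Denominator Σ(z_t−z̄)² = 54.8750
r_2 = -19.0313 / 54.8750 = -0.347

-0.347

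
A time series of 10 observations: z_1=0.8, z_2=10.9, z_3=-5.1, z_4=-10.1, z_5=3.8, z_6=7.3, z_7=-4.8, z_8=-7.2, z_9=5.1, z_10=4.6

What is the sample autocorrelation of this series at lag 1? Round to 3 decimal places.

Mean z̄ = (0.8 + 10.9 − 5.1 − 10.1 + 3.8 + 7.3 − 4.8 − 7.2 + 5.1 + 4.6)/10 = 0.5300
Numerator Σ_{t=1}^{9}(z_t−z̄)(z_{t+1}−z̄) = -19.9679
Denominator Σ(z_t−z̄)² = 434.4410
r_1 = -19.9679 / 434.4410 = -0.046

-0.046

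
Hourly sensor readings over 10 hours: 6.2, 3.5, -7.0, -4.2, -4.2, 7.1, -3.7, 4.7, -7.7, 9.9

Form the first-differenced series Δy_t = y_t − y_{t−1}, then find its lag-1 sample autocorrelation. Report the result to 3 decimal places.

First differences Δy: -2.7, -10.5, 2.8, 0.0, 11.3, -10.8, 8.4, -12.4, 17.6
Mean of differences = 0.4111
Numerator Σ(Δy_t−Δȳ)(Δy_{t+1}−Δȳ) = -531.7746
Denominator Σ(Δy_t−Δȳ)² = 902.2689
r_1(Δy) = -531.7746 / 902.2689 = -0.589

-0.589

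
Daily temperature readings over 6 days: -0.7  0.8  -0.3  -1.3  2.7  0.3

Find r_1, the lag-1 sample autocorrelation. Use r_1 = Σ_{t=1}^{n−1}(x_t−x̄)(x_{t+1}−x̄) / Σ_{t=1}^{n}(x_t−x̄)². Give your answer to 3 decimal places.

-0.368

Mean x̄ = (-0.7 + 0.8 − 0.3 − 1.3 + 2.7 + 0.3)/6 = 0.2500
Deviations from mean: -0.9500, 0.5500, -0.5500, -1.5500, 2.4500, 0.0500
Numerator Σ_{t=1}^{5}(x_t−x̄)(x_{t+1}−x̄) = -3.6475
Denominator Σ(x_t−x̄)² = 9.9150
r_1 = -3.6475 / 9.9150 = -0.368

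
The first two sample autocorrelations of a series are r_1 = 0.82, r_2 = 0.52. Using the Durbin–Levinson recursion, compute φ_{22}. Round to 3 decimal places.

-0.465

φ_{22} = (r_2 − r_1²) / (1 − r_1²)
r_1² = (0.82)² = 0.6724
Numerator = 0.52 − 0.6724 = -0.1524; denominator = 1 − 0.6724 = 0.3276
φ_{22} = -0.1524 / 0.3276 = -0.465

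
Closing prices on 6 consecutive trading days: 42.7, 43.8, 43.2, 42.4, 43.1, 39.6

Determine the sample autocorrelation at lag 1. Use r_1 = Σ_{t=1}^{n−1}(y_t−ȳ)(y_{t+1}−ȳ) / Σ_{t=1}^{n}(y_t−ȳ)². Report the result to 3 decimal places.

-0.056

Mean ȳ = (42.7 + 43.8 + 43.2 + 42.4 + 43.1 + 39.6)/6 = 42.4667
Deviations from mean: 0.2333, 1.3333, 0.7333, -0.0667, 0.6333, -2.8667
Σ(y_t−ȳ)(y_{t+1}−ȳ) = (0.3111) + (0.9778) + (-0.0489) + (-0.0422) + (-1.8156) = -0.6178
Denominator Σ(y_t−ȳ)² = 10.9933
r_1 = -0.6178 / 10.9933 = -0.056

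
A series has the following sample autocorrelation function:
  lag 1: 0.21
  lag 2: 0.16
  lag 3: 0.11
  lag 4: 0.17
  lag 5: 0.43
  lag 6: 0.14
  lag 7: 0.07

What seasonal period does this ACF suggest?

The largest autocorrelation is r_5 = 0.43; the remaining lags stay at or below 0.21. The elevated value at lag 1 (0.21), dropping to 0.16 at lag 2, reflects decaying short-term dependence rather than seasonality.
The dominant spike at lag 5 indicates a seasonal period of 5.

5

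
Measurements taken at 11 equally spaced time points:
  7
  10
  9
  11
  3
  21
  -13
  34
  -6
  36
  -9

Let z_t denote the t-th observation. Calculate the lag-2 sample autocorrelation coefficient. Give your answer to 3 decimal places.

0.674

Mean z̄ = (7 + 10 + 9 + 11 + 3 + 21 − 13 + 34 − 6 + 36 − 9)/11 = 9.3636
Numerator Σ_{t=1}^{9}(z_t−z̄)(z_{t+2}−z̄) = 1734.1901
Denominator Σ(z_t−z̄)² = 2574.5455
r_2 = 1734.1901 / 2574.5455 = 0.674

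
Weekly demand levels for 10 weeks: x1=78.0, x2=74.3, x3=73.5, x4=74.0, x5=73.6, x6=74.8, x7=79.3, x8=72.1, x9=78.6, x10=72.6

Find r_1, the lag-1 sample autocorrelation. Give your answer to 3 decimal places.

-0.503

Mean x̄ = (78.0 + 74.3 + 73.5 + 74.0 + 73.6 + 74.8 + 79.3 + 72.1 + 78.6 + 72.6)/10 = 75.0800
Numerator Σ_{t=1}^{9}(x_t−x̄)(x_{t+1}−x̄) = -30.3024
Denominator Σ(x_t−x̄)² = 60.2960
r_1 = -30.3024 / 60.2960 = -0.503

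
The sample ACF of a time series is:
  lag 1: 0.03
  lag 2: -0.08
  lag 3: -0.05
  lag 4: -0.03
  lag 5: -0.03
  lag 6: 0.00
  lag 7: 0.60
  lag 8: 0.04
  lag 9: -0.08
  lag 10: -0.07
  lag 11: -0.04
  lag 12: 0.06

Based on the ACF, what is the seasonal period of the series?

The largest autocorrelation is r_7 = 0.60; the remaining lags stay at or below 0.06.
The dominant spike at lag 7 indicates a seasonal period of 7.

7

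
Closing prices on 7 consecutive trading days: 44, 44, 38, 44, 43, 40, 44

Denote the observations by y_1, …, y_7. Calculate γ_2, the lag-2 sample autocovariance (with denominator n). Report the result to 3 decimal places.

Mean ȳ = (44 + 44 + 38 + 44 + 43 + 40 + 44)/7 = 42.4286
Σ_{t=1}^{5}(y_t−ȳ)(y_{t+2}−ȳ) = -9.9388
γ_2 = -9.9388 / 7 = -1.420

-1.420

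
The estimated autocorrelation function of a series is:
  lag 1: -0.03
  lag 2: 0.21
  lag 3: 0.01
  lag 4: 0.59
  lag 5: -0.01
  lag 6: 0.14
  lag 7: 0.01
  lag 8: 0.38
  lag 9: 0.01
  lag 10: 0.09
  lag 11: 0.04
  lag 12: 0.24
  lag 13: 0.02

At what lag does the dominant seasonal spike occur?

The largest autocorrelation is r_4 = 0.59, with weaker echoes at lags 8 (0.38) and 12 (0.24); the remaining lags stay at or below 0.21.
The dominant spike at lag 4 indicates a seasonal period of 4.

4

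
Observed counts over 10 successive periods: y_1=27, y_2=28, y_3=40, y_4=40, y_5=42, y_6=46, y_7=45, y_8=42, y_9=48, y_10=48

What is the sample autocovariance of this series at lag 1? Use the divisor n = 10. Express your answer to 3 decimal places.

28.104

Mean ȳ = (27 + 28 + 40 + 40 + 42 + 46 + 45 + 42 + 48 + 48)/10 = 40.6000
Σ_{t=1}^{9}(y_t−ȳ)(y_{t+1}−ȳ) = 281.0400
γ_1 = 281.0400 / 10 = 28.104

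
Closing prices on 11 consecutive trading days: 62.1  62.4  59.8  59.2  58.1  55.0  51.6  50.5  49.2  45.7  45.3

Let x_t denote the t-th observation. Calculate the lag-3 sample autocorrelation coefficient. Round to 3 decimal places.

0.248

Mean x̄ = (62.1 + 62.4 + 59.8 + 59.2 + 58.1 + 55.0 + 51.6 + 50.5 + 49.2 + 45.7 + 45.3)/11 = 54.4455
Numerator Σ_{t=1}^{8}(x_t−x̄)(x_{t+3}−x̄) = 98.5447
Denominator Σ(x_t−x̄)² = 398.1073
r_3 = 98.5447 / 398.1073 = 0.248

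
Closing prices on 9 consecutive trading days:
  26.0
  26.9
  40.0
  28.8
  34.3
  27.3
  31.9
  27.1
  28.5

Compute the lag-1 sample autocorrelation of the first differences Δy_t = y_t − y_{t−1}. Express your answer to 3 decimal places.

First differences Δy: 0.9, 13.1, -11.2, 5.5, -7.0, 4.6, -4.8, 1.4
Mean of differences = 0.3125
Numerator Σ(Δy_t−Δȳ)(Δy_{t+1}−Δȳ) = -296.1902
Denominator Σ(Δy_t−Δȳ)² = 422.4888
r_1(Δy) = -296.1902 / 422.4888 = -0.701

-0.701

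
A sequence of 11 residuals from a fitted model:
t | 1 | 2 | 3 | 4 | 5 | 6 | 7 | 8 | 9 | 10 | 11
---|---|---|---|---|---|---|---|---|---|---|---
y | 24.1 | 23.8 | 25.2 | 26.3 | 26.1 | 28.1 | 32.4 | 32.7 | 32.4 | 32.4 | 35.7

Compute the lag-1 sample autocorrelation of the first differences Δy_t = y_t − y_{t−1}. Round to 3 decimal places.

First differences Δy: -0.3, 1.4, 1.1, -0.2, 2.0, 4.3, 0.3, -0.3, 0.0, 3.3
Mean of differences = 1.1600
Numerator Σ(Δy_t−Δȳ)(Δy_{t+1}−Δȳ) = -1.0216
Denominator Σ(Δy_t−Δȳ)² = 23.4040
r_1(Δy) = -1.0216 / 23.4040 = -0.044

-0.044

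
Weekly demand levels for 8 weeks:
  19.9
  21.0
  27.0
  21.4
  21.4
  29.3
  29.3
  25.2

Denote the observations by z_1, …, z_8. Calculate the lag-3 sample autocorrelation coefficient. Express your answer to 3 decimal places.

Mean z̄ = (19.9 + 21.0 + 27.0 + 21.4 + 21.4 + 29.3 + 29.3 + 25.2)/8 = 24.3125
Deviations from mean: -4.4125, -3.3125, 2.6875, -2.9125, -2.9125, 4.9875, 4.9875, 0.8875
Numerator Σ_{t=1}^{5}(z_t−z̄)(z_{t+3}−z̄) = 18.7920
Denominator Σ(z_t−z̄)² = 105.1688
r_3 = 18.7920 / 105.1688 = 0.179

0.179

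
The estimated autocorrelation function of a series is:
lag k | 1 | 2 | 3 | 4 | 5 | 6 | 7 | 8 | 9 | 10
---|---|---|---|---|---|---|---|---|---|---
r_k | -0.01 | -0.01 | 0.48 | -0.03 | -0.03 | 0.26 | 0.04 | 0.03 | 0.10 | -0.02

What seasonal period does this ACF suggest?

3

The largest autocorrelation is r_3 = 0.48, with a weaker echo at lag 6 (0.26); the remaining lags stay at or below 0.10.
The dominant spike at lag 3 indicates a seasonal period of 3.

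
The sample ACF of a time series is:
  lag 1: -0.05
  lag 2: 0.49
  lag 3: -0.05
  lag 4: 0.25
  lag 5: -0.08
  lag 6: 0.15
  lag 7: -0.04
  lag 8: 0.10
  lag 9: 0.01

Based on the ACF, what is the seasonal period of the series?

2

The largest autocorrelation is r_2 = 0.49, with weaker echoes at lags 4 (0.25) and 6 (0.15); the remaining lags stay at or below 0.10.
The dominant spike at lag 2 indicates a seasonal period of 2.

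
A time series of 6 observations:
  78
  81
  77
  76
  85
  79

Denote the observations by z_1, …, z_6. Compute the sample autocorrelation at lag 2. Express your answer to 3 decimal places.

Mean z̄ = (78 + 81 + 77 + 76 + 85 + 79)/6 = 79.3333
Σ(z_t−z̄)(z_{t+2}−z̄) = (3.1111) + (-5.5556) + (-13.2222) + (1.1111) = -14.5556
Denominator Σ(z_t−z̄)² = 53.3333
r_2 = -14.5556 / 53.3333 = -0.273

-0.273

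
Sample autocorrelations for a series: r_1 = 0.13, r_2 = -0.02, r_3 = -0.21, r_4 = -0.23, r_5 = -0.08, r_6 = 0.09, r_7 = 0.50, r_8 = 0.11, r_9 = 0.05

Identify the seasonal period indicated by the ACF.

7

The largest autocorrelation is r_7 = 0.50; the remaining lags stay at or below 0.13.
The dominant spike at lag 7 indicates a seasonal period of 7.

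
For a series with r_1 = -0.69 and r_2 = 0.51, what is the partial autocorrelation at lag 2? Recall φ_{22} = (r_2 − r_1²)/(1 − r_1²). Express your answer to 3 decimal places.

φ_{22} = (r_2 − r_1²) / (1 − r_1²)
r_1² = (-0.69)² = 0.4761
Numerator = 0.51 − 0.4761 = 0.0339; denominator = 1 − 0.4761 = 0.5239
φ_{22} = 0.0339 / 0.5239 = 0.065

0.065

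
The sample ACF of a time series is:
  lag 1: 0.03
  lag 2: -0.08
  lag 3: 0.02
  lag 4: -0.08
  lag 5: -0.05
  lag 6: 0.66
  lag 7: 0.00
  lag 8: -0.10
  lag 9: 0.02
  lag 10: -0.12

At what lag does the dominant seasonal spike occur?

6

The largest autocorrelation is r_6 = 0.66; the remaining lags stay at or below 0.03.
The dominant spike at lag 6 indicates a seasonal period of 6.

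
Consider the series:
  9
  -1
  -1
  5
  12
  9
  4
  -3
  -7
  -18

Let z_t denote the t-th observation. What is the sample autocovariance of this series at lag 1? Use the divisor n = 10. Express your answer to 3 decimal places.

30.899

Mean z̄ = (9 − 1 − 1 + 5 + 12 + 9 + 4 − 3 − 7 − 18)/10 = 0.9000
Σ_{t=1}^{9}(z_t−z̄)(z_{t+1}−z̄) = 308.9900
γ_1 = 308.9900 / 10 = 30.899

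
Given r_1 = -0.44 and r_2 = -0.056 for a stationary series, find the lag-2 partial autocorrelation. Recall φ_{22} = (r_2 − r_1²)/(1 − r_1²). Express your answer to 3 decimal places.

-0.310

φ_{22} = (r_2 − r_1²) / (1 − r_1²)
r_1² = (-0.44)² = 0.1936
Numerator = -0.056 − 0.1936 = -0.2496; denominator = 1 − 0.1936 = 0.8064
φ_{22} = -0.2496 / 0.8064 = -0.310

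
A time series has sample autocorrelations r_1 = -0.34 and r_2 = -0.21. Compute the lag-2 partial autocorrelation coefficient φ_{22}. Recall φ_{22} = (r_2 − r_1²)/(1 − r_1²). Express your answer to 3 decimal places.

φ_{22} = (r_2 − r_1²) / (1 − r_1²)
r_1² = (-0.34)² = 0.1156
Numerator = -0.21 − 0.1156 = -0.3256; denominator = 1 − 0.1156 = 0.8844
φ_{22} = -0.3256 / 0.8844 = -0.368

-0.368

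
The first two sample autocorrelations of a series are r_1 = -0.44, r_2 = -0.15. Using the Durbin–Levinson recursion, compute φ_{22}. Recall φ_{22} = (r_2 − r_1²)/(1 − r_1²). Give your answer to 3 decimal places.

-0.426

φ_{22} = (r_2 − r_1²) / (1 − r_1²)
r_1² = (-0.44)² = 0.1936
Numerator = -0.15 − 0.1936 = -0.3436; denominator = 1 − 0.1936 = 0.8064
φ_{22} = -0.3436 / 0.8064 = -0.426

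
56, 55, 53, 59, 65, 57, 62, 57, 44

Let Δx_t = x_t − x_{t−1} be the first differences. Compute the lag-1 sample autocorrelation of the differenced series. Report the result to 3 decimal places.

-0.062

First differences Δx: -1, -2, 6, 6, -8, 5, -5, -13
Mean of differences = -1.5000
Numerator Σ(Δx_t−Δx̄)(Δx_{t+1}−Δx̄) = -21.2500
Denominator Σ(Δx_t−Δx̄)² = 342.0000
r_1(Δx) = -21.2500 / 342.0000 = -0.062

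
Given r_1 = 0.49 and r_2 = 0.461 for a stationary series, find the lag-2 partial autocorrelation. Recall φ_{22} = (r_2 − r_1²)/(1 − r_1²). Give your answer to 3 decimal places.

φ_{22} = (r_2 − r_1²) / (1 − r_1²)
r_1² = (0.49)² = 0.2401
Numerator = 0.461 − 0.2401 = 0.2209; denominator = 1 − 0.2401 = 0.7599
φ_{22} = 0.2209 / 0.7599 = 0.291

0.291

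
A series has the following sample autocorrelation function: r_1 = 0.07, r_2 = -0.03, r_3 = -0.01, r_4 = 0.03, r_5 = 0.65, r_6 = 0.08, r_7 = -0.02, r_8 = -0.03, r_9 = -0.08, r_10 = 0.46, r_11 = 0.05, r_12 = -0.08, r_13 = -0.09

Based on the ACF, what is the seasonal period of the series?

The largest autocorrelation is r_5 = 0.65, with a weaker echo at lag 10 (0.46); the remaining lags stay at or below 0.08.
The dominant spike at lag 5 indicates a seasonal period of 5.

5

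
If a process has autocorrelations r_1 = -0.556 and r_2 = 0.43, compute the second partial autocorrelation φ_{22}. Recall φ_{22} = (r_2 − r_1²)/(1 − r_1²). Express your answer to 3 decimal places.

φ_{22} = (r_2 − r_1²) / (1 − r_1²)
r_1² = (-0.556)² = 0.309136
Numerator = 0.43 − 0.3091 = 0.1209; denominator = 1 − 0.3091 = 0.6909
φ_{22} = 0.1209 / 0.6909 = 0.175

0.175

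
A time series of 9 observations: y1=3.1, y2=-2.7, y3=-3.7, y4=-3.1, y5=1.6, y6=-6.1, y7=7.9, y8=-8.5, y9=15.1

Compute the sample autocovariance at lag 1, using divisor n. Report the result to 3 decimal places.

-26.627

Mean ȳ = (3.1 − 2.7 − 3.7 − 3.1 + 1.6 − 6.1 + 7.9 − 8.5 + 15.1)/9 = 0.4000
Σ_{t=1}^{8}(y_t−ȳ)(y_{t+1}−ȳ) = -239.6400
γ_1 = -239.6400 / 9 = -26.627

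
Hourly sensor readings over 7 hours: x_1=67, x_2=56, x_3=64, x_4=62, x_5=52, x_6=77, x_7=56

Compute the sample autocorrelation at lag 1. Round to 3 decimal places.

Mean x̄ = (67 + 56 + 64 + 62 + 52 + 77 + 56)/7 = 62.0000
Σ(x_t−x̄)(x_{t+1}−x̄) = (-30.0000) + (-12.0000) + (0.0000) + (0.0000) + (-150.0000) + (-90.0000) = -282.0000
Denominator Σ(x_t−x̄)² = 426.0000
r_1 = -282.0000 / 426.0000 = -0.662

-0.662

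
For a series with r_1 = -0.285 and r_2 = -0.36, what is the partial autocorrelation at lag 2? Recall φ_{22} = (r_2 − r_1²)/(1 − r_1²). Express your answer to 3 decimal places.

φ_{22} = (r_2 − r_1²) / (1 − r_1²)
r_1² = (-0.285)² = 0.081225
Numerator = -0.36 − 0.0812 = -0.4412; denominator = 1 − 0.0812 = 0.9188
φ_{22} = -0.4412 / 0.9188 = -0.480

-0.480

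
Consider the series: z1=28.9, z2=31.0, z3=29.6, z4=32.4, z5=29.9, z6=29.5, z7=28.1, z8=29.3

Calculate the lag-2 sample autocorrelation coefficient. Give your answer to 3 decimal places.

Mean z̄ = (28.9 + 31.0 + 29.6 + 32.4 + 29.9 + 29.5 + 28.1 + 29.3)/8 = 29.8375
Deviations from mean: -0.9375, 1.1625, -0.2375, 2.5625, 0.0625, -0.3375, -1.7375, -0.5375
Numerator Σ_{t=1}^{6}(z_t−z̄)(z_{t+2}−z̄) = 2.3947
Denominator Σ(z_t−z̄)² = 12.2788
r_2 = 2.3947 / 12.2788 = 0.195

0.195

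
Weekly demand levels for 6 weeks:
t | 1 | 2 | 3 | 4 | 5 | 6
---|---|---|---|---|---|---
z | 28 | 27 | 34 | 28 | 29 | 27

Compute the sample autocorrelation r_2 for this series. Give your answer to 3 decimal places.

-0.011

Mean z̄ = (28 + 27 + 34 + 28 + 29 + 27)/6 = 28.8333
Deviations from mean: -0.8333, -1.8333, 5.1667, -0.8333, 0.1667, -1.8333
Numerator Σ_{t=1}^{4}(z_t−z̄)(z_{t+2}−z̄) = -0.3889
Denominator Σ(z_t−z̄)² = 34.8333
r_2 = -0.3889 / 34.8333 = -0.011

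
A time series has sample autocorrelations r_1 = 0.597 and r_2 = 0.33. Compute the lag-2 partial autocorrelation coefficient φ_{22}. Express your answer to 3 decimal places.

φ_{22} = (r_2 − r_1²) / (1 − r_1²)
r_1² = (0.597)² = 0.356409
Numerator = 0.33 − 0.3564 = -0.0264; denominator = 1 − 0.3564 = 0.6436
φ_{22} = -0.0264 / 0.6436 = -0.041

-0.041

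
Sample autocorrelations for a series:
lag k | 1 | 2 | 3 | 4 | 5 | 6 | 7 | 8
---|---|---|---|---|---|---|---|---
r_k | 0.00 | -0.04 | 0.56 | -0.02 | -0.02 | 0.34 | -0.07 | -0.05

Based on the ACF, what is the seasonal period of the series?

The largest autocorrelation is r_3 = 0.56, with a weaker echo at lag 6 (0.34); the remaining lags stay at or below 0.00.
The dominant spike at lag 3 indicates a seasonal period of 3.

3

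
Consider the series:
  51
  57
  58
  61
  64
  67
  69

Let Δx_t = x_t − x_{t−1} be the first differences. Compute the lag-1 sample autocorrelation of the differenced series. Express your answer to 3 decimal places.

-0.429

First differences Δx: 6, 1, 3, 3, 3, 2
Mean of differences = 3.0000
Numerator Σ(Δx_t−Δx̄)(Δx_{t+1}−Δx̄) = -6.0000
Denominator Σ(Δx_t−Δx̄)² = 14.0000
r_1(Δx) = -6.0000 / 14.0000 = -0.429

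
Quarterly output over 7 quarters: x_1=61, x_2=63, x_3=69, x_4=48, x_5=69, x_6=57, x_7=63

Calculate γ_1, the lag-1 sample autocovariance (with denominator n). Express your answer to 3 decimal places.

Mean x̄ = (61 + 63 + 69 + 48 + 69 + 57 + 63)/7 = 61.4286
Σ_{t=1}^{6}(x_t−x̄)(x_{t+1}−x̄) = -232.6122
γ_1 = -232.6122 / 7 = -33.230

-33.230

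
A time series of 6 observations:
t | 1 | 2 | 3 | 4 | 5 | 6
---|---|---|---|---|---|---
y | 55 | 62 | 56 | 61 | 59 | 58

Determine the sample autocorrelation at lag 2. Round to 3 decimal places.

0.400

Mean ȳ = (55 + 62 + 56 + 61 + 59 + 58)/6 = 58.5000
Deviations from mean: -3.5000, 3.5000, -2.5000, 2.5000, 0.5000, -0.5000
Numerator Σ_{t=1}^{4}(y_t−ȳ)(y_{t+2}−ȳ) = 15.0000
Denominator Σ(y_t−ȳ)² = 37.5000
r_2 = 15.0000 / 37.5000 = 0.400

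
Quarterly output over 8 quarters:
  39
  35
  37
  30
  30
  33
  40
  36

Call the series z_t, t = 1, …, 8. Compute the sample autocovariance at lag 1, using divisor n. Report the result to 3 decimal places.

2.500

Mean z̄ = (39 + 35 + 37 + 30 + 30 + 33 + 40 + 36)/8 = 35.0000
Σ_{t=1}^{7}(z_t−z̄)(z_{t+1}−z̄) = 20.0000
γ_1 = 20.0000 / 8 = 2.500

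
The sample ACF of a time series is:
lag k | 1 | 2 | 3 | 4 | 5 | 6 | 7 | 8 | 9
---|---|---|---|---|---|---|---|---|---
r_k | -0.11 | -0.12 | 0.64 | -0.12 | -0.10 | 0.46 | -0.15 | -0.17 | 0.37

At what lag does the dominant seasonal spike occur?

3

The largest autocorrelation is r_3 = 0.64, with weaker echoes at lags 6 (0.46) and 9 (0.37); the remaining lags stay at or below -0.10.
The dominant spike at lag 3 indicates a seasonal period of 3.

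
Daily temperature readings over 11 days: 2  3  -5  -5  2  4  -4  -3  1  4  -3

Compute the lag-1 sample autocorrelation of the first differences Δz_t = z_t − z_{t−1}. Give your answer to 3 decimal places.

-0.089

First differences Δz: 1, -8, 0, 7, 2, -8, 1, 4, 3, -7
Mean of differences = -0.5000
Numerator Σ(Δz_t−Δz̄)(Δz_{t+1}−Δz̄) = -22.7500
Denominator Σ(Δz_t−Δz̄)² = 254.5000
r_1(Δz) = -22.7500 / 254.5000 = -0.089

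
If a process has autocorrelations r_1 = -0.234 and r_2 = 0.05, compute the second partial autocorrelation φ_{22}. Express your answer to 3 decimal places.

-0.005

φ_{22} = (r_2 − r_1²) / (1 − r_1²)
r_1² = (-0.234)² = 0.054756
Numerator = 0.05 − 0.0548 = -0.0048; denominator = 1 − 0.0548 = 0.9452
φ_{22} = -0.0048 / 0.9452 = -0.005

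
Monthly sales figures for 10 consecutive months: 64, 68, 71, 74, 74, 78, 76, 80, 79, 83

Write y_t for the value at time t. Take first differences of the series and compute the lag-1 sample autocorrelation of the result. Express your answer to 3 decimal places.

First differences Δy: 4, 3, 3, 0, 4, -2, 4, -1, 4
Mean of differences = 2.1111
Numerator Σ(Δy_t−Δȳ)(Δy_{t+1}−Δȳ) = -30.6790
Denominator Σ(Δy_t−Δȳ)² = 46.8889
r_1(Δy) = -30.6790 / 46.8889 = -0.654

-0.654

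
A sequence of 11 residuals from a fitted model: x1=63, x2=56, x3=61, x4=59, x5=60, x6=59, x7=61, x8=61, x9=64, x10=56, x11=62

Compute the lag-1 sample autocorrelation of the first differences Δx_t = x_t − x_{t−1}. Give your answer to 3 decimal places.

-0.633

First differences Δx: -7, 5, -2, 1, -1, 2, 0, 3, -8, 6
Mean of differences = -0.1000
Numerator Σ(Δx_t−Δx̄)(Δx_{t+1}−Δx̄) = -122.0100
Denominator Σ(Δx_t−Δx̄)² = 192.9000
r_1(Δx) = -122.0100 / 192.9000 = -0.633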